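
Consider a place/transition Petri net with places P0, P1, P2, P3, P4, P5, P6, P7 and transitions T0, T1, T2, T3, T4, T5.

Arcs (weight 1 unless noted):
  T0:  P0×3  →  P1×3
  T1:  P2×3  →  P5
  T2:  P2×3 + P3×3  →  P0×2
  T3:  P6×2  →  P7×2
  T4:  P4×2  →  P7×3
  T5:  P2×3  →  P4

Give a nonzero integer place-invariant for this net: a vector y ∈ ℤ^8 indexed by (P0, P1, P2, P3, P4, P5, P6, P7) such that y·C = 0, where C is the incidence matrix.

y = (P0:3, P1:3, P2:0, P3:2, P4:0, P5:0, P6:0, P7:0)

Incidence matrix C (rows=places, cols=transitions):
       T0   T1   T2   T3   T4   T5
   P0  -3    0    2    0    0    0
   P1   3    0    0    0    0    0
   P2   0   -3   -3    0    0   -3
   P3   0    0   -3    0    0    0
   P4   0    0    0    0   -2    1
   P5   0    1    0    0    0    0
   P6   0    0    0   -2    0    0
   P7   0    0    0    2    3    0

Candidate y = [3, 3, 0, 2, 0, 0, 0, 0]; check y·C column-wise:
  col T0: 3·-3 + 3·3 + 2·0 = 0
  col T1: 3·0 + 3·0 + 0·-3 + 2·0 + 0·1 = 0
  col T2: 3·2 + 3·0 + 0·-3 + 2·-3 = 0
  col T3: 3·0 + 3·0 + 2·0 + 0·-2 + 0·2 = 0
  col T4: 3·0 + 3·0 + 2·0 + 0·-2 + 0·3 = 0
  col T5: 3·0 + 3·0 + 0·-3 + 2·0 + 0·1 = 0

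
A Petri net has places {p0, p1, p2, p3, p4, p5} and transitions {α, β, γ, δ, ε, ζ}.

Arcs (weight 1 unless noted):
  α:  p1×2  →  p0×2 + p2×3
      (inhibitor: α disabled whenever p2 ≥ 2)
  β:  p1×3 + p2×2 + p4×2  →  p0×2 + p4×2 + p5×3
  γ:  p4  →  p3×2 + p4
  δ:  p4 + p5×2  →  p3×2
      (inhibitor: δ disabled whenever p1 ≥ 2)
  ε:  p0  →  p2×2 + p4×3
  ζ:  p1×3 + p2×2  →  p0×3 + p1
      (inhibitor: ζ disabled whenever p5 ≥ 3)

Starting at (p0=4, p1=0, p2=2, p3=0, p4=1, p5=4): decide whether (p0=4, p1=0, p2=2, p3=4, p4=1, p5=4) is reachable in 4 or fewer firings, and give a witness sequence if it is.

step 1: fire γ:  (p0=4, p1=0, p2=2, p3=0, p4=1, p5=4) → (p0=4, p1=0, p2=2, p3=2, p4=1, p5=4)
step 2: fire γ:  (p0=4, p1=0, p2=2, p3=2, p4=1, p5=4) → (p0=4, p1=0, p2=2, p3=4, p4=1, p5=4)

YES — reachable via ⟨γ, γ⟩ (2 firings)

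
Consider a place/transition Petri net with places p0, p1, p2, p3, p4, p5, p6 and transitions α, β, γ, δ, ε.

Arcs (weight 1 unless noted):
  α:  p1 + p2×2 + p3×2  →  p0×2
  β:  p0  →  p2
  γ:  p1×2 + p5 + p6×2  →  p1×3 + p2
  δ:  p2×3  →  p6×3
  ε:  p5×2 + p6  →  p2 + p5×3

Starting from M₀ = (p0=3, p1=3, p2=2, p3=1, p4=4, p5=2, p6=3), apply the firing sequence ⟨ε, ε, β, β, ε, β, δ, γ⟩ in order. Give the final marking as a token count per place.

(p0=0, p1=4, p2=6, p3=1, p4=4, p5=4, p6=1)

step 1: fire ε:  (p0=3, p1=3, p2=2, p3=1, p4=4, p5=2, p6=3) → (p0=3, p1=3, p2=3, p3=1, p4=4, p5=3, p6=2)
step 2: fire ε:  (p0=3, p1=3, p2=3, p3=1, p4=4, p5=3, p6=2) → (p0=3, p1=3, p2=4, p3=1, p4=4, p5=4, p6=1)
step 3: fire β:  (p0=3, p1=3, p2=4, p3=1, p4=4, p5=4, p6=1) → (p0=2, p1=3, p2=5, p3=1, p4=4, p5=4, p6=1)
step 4: fire β:  (p0=2, p1=3, p2=5, p3=1, p4=4, p5=4, p6=1) → (p0=1, p1=3, p2=6, p3=1, p4=4, p5=4, p6=1)
step 5: fire ε:  (p0=1, p1=3, p2=6, p3=1, p4=4, p5=4, p6=1) → (p0=1, p1=3, p2=7, p3=1, p4=4, p5=5, p6=0)
step 6: fire β:  (p0=1, p1=3, p2=7, p3=1, p4=4, p5=5, p6=0) → (p0=0, p1=3, p2=8, p3=1, p4=4, p5=5, p6=0)
step 7: fire δ:  (p0=0, p1=3, p2=8, p3=1, p4=4, p5=5, p6=0) → (p0=0, p1=3, p2=5, p3=1, p4=4, p5=5, p6=3)
step 8: fire γ:  (p0=0, p1=3, p2=5, p3=1, p4=4, p5=5, p6=3) → (p0=0, p1=4, p2=6, p3=1, p4=4, p5=4, p6=1)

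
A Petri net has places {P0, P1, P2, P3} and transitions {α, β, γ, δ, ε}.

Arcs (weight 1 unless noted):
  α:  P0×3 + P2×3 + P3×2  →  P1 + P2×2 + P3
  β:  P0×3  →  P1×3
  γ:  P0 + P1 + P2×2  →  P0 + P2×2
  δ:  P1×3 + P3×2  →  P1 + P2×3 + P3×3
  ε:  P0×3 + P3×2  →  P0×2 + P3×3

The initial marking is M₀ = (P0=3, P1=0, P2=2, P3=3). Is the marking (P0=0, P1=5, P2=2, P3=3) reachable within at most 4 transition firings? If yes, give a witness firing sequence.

depth 0: 1 marking
depth 1: 3 markings reached so far
depth 2: 4 markings reached so far
depth 3: 4 markings reached so far
(frontier empty at depth 3; search complete)
target is not among the 4 markings reachable within 4 steps

NO — not reachable within 4 firings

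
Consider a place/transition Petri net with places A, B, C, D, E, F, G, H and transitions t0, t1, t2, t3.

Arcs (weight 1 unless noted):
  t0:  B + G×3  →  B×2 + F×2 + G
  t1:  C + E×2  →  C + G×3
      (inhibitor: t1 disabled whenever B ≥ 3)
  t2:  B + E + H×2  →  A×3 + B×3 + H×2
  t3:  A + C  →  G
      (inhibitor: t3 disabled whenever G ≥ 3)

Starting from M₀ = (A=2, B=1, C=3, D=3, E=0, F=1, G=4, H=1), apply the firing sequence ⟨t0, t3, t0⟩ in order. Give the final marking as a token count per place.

(A=1, B=3, C=2, D=3, E=0, F=5, G=1, H=1)

step 1: fire t0:  (A=2, B=1, C=3, D=3, E=0, F=1, G=4, H=1) → (A=2, B=2, C=3, D=3, E=0, F=3, G=2, H=1)
step 2: fire t3:  (A=2, B=2, C=3, D=3, E=0, F=3, G=2, H=1) → (A=1, B=2, C=2, D=3, E=0, F=3, G=3, H=1)
step 3: fire t0:  (A=1, B=2, C=2, D=3, E=0, F=3, G=3, H=1) → (A=1, B=3, C=2, D=3, E=0, F=5, G=1, H=1)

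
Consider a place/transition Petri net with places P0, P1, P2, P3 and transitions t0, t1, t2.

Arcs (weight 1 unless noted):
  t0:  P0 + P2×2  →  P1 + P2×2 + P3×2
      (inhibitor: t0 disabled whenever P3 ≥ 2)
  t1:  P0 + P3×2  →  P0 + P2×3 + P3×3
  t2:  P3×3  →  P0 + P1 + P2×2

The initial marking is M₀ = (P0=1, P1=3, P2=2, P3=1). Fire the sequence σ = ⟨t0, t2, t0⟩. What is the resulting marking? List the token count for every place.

step 1: fire t0:  (P0=1, P1=3, P2=2, P3=1) → (P0=0, P1=4, P2=2, P3=3)
step 2: fire t2:  (P0=0, P1=4, P2=2, P3=3) → (P0=1, P1=5, P2=4, P3=0)
step 3: fire t0:  (P0=1, P1=5, P2=4, P3=0) → (P0=0, P1=6, P2=4, P3=2)

(P0=0, P1=6, P2=4, P3=2)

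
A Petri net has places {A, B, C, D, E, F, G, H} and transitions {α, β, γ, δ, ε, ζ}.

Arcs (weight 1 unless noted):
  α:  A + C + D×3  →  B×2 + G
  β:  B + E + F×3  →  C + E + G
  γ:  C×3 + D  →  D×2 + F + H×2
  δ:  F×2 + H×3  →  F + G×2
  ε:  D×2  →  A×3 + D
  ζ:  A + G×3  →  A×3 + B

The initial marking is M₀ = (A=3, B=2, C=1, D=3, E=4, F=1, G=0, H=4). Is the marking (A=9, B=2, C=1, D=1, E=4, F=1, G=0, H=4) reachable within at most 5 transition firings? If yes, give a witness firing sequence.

YES — reachable via ⟨ε, ε⟩ (2 firings)

step 1: fire ε:  (A=3, B=2, C=1, D=3, E=4, F=1, G=0, H=4) → (A=6, B=2, C=1, D=2, E=4, F=1, G=0, H=4)
step 2: fire ε:  (A=6, B=2, C=1, D=2, E=4, F=1, G=0, H=4) → (A=9, B=2, C=1, D=1, E=4, F=1, G=0, H=4)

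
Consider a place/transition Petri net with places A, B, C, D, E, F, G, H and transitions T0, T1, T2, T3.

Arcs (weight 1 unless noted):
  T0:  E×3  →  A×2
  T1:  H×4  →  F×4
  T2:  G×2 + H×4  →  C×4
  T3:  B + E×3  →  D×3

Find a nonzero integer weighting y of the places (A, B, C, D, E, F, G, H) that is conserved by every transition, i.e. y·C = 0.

Incidence matrix C (rows=places, cols=transitions):
       T0   T1   T2   T3
    A   2    0    0    0
    B   0    0    0   -1
    C   0    0    4    0
    D   0    0    0    3
    E  -3    0    0   -3
    F   0    4    0    0
    G   0    0   -2    0
    H   0   -4   -4    0

Candidate y = [0, 3, 0, 1, 0, 0, 0, 0]; check y·C column-wise:
  col T0: 0·2 + 3·0 + 1·0 + 0·-3 = 0
  col T1: 3·0 + 1·0 + 0·4 + 0·-4 = 0
  col T2: 3·0 + 0·4 + 1·0 + 0·-2 + 0·-4 = 0
  col T3: 3·-1 + 1·3 + 0·-3 = 0

y = (A:0, B:3, C:0, D:1, E:0, F:0, G:0, H:0)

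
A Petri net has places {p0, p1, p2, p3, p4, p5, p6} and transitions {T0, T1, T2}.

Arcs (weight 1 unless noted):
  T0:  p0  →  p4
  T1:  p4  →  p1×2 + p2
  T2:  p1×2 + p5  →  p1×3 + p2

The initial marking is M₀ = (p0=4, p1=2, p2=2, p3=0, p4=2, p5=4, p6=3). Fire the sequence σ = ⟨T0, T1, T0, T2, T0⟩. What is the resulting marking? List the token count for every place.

step 1: fire T0:  (p0=4, p1=2, p2=2, p3=0, p4=2, p5=4, p6=3) → (p0=3, p1=2, p2=2, p3=0, p4=3, p5=4, p6=3)
step 2: fire T1:  (p0=3, p1=2, p2=2, p3=0, p4=3, p5=4, p6=3) → (p0=3, p1=4, p2=3, p3=0, p4=2, p5=4, p6=3)
step 3: fire T0:  (p0=3, p1=4, p2=3, p3=0, p4=2, p5=4, p6=3) → (p0=2, p1=4, p2=3, p3=0, p4=3, p5=4, p6=3)
step 4: fire T2:  (p0=2, p1=4, p2=3, p3=0, p4=3, p5=4, p6=3) → (p0=2, p1=5, p2=4, p3=0, p4=3, p5=3, p6=3)
step 5: fire T0:  (p0=2, p1=5, p2=4, p3=0, p4=3, p5=3, p6=3) → (p0=1, p1=5, p2=4, p3=0, p4=4, p5=3, p6=3)

(p0=1, p1=5, p2=4, p3=0, p4=4, p5=3, p6=3)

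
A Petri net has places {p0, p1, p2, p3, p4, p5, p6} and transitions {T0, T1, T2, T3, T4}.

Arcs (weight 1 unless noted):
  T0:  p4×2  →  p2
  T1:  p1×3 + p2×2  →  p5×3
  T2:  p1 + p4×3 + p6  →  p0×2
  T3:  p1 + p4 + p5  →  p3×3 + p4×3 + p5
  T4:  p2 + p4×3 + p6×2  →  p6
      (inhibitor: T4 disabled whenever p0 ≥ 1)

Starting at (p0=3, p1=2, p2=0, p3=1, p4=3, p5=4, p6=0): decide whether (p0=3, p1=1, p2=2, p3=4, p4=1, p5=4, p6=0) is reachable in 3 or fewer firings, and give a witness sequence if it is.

YES — reachable via ⟨T0, T3, T0⟩ (3 firings)

step 1: fire T0:  (p0=3, p1=2, p2=0, p3=1, p4=3, p5=4, p6=0) → (p0=3, p1=2, p2=1, p3=1, p4=1, p5=4, p6=0)
step 2: fire T3:  (p0=3, p1=2, p2=1, p3=1, p4=1, p5=4, p6=0) → (p0=3, p1=1, p2=1, p3=4, p4=3, p5=4, p6=0)
step 3: fire T0:  (p0=3, p1=1, p2=1, p3=4, p4=3, p5=4, p6=0) → (p0=3, p1=1, p2=2, p3=4, p4=1, p5=4, p6=0)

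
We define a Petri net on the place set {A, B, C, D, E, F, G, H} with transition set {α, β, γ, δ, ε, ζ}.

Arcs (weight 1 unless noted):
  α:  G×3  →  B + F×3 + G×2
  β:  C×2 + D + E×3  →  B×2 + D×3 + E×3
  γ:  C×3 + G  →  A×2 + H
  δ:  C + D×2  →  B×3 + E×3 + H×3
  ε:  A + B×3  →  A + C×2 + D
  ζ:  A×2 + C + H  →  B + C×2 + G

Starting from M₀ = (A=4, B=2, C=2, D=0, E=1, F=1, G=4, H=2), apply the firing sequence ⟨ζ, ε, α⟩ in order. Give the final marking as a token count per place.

step 1: fire ζ:  (A=4, B=2, C=2, D=0, E=1, F=1, G=4, H=2) → (A=2, B=3, C=3, D=0, E=1, F=1, G=5, H=1)
step 2: fire ε:  (A=2, B=3, C=3, D=0, E=1, F=1, G=5, H=1) → (A=2, B=0, C=5, D=1, E=1, F=1, G=5, H=1)
step 3: fire α:  (A=2, B=0, C=5, D=1, E=1, F=1, G=5, H=1) → (A=2, B=1, C=5, D=1, E=1, F=4, G=4, H=1)

(A=2, B=1, C=5, D=1, E=1, F=4, G=4, H=1)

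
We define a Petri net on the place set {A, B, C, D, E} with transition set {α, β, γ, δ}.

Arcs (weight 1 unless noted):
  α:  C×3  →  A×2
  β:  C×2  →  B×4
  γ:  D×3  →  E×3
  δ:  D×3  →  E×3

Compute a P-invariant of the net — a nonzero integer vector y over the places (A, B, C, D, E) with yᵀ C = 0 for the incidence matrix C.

Incidence matrix C (rows=places, cols=transitions):
        α    β    γ    δ
    A   2    0    0    0
    B   0    4    0    0
    C  -3   -2    0    0
    D   0    0   -3   -3
    E   0    0    3    3

Candidate y = [3, 1, 2, 0, 0]; check y·C column-wise:
  col α: 3·2 + 1·0 + 2·-3 = 0
  col β: 3·0 + 1·4 + 2·-2 = 0
  col γ: 3·0 + 1·0 + 2·0 + 0·-3 + 0·3 = 0
  col δ: 3·0 + 1·0 + 2·0 + 0·-3 + 0·3 = 0

y = (A:3, B:1, C:2, D:0, E:0)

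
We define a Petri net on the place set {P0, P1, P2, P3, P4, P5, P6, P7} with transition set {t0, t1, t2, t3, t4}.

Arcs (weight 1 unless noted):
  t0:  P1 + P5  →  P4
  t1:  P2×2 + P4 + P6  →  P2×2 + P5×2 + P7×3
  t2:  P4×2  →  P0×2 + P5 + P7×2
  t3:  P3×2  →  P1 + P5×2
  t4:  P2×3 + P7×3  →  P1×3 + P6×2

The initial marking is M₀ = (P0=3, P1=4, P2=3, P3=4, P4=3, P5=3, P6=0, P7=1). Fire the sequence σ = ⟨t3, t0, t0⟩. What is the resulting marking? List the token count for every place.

step 1: fire t3:  (P0=3, P1=4, P2=3, P3=4, P4=3, P5=3, P6=0, P7=1) → (P0=3, P1=5, P2=3, P3=2, P4=3, P5=5, P6=0, P7=1)
step 2: fire t0:  (P0=3, P1=5, P2=3, P3=2, P4=3, P5=5, P6=0, P7=1) → (P0=3, P1=4, P2=3, P3=2, P4=4, P5=4, P6=0, P7=1)
step 3: fire t0:  (P0=3, P1=4, P2=3, P3=2, P4=4, P5=4, P6=0, P7=1) → (P0=3, P1=3, P2=3, P3=2, P4=5, P5=3, P6=0, P7=1)

(P0=3, P1=3, P2=3, P3=2, P4=5, P5=3, P6=0, P7=1)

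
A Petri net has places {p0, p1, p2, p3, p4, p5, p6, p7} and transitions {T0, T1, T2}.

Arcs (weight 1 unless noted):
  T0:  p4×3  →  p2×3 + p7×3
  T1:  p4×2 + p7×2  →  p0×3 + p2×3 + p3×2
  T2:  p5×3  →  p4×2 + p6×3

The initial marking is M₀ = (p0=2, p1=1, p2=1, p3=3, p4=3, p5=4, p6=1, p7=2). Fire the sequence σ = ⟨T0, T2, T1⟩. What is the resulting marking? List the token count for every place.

(p0=5, p1=1, p2=7, p3=5, p4=0, p5=1, p6=4, p7=3)

step 1: fire T0:  (p0=2, p1=1, p2=1, p3=3, p4=3, p5=4, p6=1, p7=2) → (p0=2, p1=1, p2=4, p3=3, p4=0, p5=4, p6=1, p7=5)
step 2: fire T2:  (p0=2, p1=1, p2=4, p3=3, p4=0, p5=4, p6=1, p7=5) → (p0=2, p1=1, p2=4, p3=3, p4=2, p5=1, p6=4, p7=5)
step 3: fire T1:  (p0=2, p1=1, p2=4, p3=3, p4=2, p5=1, p6=4, p7=5) → (p0=5, p1=1, p2=7, p3=5, p4=0, p5=1, p6=4, p7=3)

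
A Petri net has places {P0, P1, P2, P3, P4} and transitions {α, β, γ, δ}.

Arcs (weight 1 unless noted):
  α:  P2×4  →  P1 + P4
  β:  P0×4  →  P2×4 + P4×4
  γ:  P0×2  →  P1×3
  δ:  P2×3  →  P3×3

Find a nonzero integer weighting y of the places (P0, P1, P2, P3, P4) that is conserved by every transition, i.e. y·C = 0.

Incidence matrix C (rows=places, cols=transitions):
        α    β    γ    δ
   P0   0   -4   -2    0
   P1   1    0    3    0
   P2  -4    4    0   -3
   P3   0    0    0    3
   P4   1    4    0    0

Candidate y = [3, 2, 1, 1, 2]; check y·C column-wise:
  col α: 3·0 + 2·1 + 1·-4 + 1·0 + 2·1 = 0
  col β: 3·-4 + 2·0 + 1·4 + 1·0 + 2·4 = 0
  col γ: 3·-2 + 2·3 + 1·0 + 1·0 + 2·0 = 0
  col δ: 3·0 + 2·0 + 1·-3 + 1·3 + 2·0 = 0

y = (P0:3, P1:2, P2:1, P3:1, P4:2)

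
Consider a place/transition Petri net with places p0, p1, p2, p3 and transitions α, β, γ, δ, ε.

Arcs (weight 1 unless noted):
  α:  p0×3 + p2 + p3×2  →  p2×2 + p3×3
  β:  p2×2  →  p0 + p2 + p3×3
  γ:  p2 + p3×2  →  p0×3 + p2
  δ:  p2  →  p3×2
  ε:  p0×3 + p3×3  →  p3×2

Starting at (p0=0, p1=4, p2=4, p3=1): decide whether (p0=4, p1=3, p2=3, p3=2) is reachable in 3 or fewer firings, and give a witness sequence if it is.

depth 0: 1 marking
depth 1: 3 markings reached so far
depth 2: 8 markings reached so far
depth 3: 17 markings reached so far
target is not among the 17 markings reachable within 3 steps

NO — not reachable within 3 firings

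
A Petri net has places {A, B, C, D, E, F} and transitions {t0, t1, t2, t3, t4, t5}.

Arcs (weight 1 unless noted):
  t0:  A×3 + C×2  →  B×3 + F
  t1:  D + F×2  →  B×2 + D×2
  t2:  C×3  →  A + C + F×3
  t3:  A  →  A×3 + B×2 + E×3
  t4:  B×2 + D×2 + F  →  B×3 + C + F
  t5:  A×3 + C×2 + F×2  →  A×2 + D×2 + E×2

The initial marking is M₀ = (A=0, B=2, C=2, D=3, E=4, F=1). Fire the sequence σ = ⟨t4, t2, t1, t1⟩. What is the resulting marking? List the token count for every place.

(A=1, B=7, C=1, D=3, E=4, F=0)

step 1: fire t4:  (A=0, B=2, C=2, D=3, E=4, F=1) → (A=0, B=3, C=3, D=1, E=4, F=1)
step 2: fire t2:  (A=0, B=3, C=3, D=1, E=4, F=1) → (A=1, B=3, C=1, D=1, E=4, F=4)
step 3: fire t1:  (A=1, B=3, C=1, D=1, E=4, F=4) → (A=1, B=5, C=1, D=2, E=4, F=2)
step 4: fire t1:  (A=1, B=5, C=1, D=2, E=4, F=2) → (A=1, B=7, C=1, D=3, E=4, F=0)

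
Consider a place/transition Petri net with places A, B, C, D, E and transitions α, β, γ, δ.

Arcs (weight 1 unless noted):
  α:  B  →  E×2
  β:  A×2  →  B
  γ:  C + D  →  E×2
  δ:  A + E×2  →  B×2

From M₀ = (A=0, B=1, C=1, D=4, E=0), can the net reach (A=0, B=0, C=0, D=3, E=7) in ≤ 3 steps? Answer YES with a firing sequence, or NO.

NO — not reachable within 3 firings

depth 0: 1 marking
depth 1: 3 markings reached so far
depth 2: 4 markings reached so far
depth 3: 4 markings reached so far
(frontier empty at depth 3; search complete)
target is not among the 4 markings reachable within 3 steps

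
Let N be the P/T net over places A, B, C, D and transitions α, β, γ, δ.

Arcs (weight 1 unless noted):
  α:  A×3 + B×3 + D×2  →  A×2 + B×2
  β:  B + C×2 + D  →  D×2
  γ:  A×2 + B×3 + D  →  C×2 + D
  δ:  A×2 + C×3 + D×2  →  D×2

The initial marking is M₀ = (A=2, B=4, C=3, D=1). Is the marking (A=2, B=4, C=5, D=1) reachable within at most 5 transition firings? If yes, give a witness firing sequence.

depth 0: 1 marking
depth 1: 3 markings reached so far
depth 2: 4 markings reached so far
depth 3: 4 markings reached so far
(frontier empty at depth 3; search complete)
target is not among the 4 markings reachable within 5 steps

NO — not reachable within 5 firings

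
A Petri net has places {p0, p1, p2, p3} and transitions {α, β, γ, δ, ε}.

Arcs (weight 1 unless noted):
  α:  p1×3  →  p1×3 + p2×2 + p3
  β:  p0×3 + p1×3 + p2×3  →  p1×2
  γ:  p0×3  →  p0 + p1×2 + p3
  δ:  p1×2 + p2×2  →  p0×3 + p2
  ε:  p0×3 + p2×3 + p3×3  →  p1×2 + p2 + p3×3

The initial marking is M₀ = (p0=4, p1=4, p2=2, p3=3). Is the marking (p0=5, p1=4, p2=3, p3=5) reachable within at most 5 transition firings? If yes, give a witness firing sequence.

YES — reachable via ⟨α, γ, δ⟩ (3 firings)

step 1: fire α:  (p0=4, p1=4, p2=2, p3=3) → (p0=4, p1=4, p2=4, p3=4)
step 2: fire γ:  (p0=4, p1=4, p2=4, p3=4) → (p0=2, p1=6, p2=4, p3=5)
step 3: fire δ:  (p0=2, p1=6, p2=4, p3=5) → (p0=5, p1=4, p2=3, p3=5)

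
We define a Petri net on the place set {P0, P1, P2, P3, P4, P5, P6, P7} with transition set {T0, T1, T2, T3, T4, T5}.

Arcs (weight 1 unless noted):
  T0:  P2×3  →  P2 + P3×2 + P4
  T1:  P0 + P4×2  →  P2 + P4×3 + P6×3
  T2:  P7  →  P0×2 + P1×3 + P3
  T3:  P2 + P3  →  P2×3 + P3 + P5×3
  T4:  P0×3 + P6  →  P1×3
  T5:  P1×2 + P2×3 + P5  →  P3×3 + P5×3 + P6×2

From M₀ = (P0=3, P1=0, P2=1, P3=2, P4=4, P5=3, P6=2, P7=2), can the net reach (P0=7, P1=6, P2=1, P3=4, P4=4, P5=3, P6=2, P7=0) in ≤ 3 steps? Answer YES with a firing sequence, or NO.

step 1: fire T2:  (P0=3, P1=0, P2=1, P3=2, P4=4, P5=3, P6=2, P7=2) → (P0=5, P1=3, P2=1, P3=3, P4=4, P5=3, P6=2, P7=1)
step 2: fire T2:  (P0=5, P1=3, P2=1, P3=3, P4=4, P5=3, P6=2, P7=1) → (P0=7, P1=6, P2=1, P3=4, P4=4, P5=3, P6=2, P7=0)

YES — reachable via ⟨T2, T2⟩ (2 firings)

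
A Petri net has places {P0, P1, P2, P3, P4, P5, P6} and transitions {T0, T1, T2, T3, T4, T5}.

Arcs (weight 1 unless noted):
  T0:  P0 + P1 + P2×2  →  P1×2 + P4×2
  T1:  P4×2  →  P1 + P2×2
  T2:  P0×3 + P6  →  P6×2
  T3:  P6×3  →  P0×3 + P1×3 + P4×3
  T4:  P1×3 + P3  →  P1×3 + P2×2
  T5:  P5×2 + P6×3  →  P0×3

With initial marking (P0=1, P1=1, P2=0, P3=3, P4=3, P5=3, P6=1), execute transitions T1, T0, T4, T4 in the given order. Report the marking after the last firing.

step 1: fire T1:  (P0=1, P1=1, P2=0, P3=3, P4=3, P5=3, P6=1) → (P0=1, P1=2, P2=2, P3=3, P4=1, P5=3, P6=1)
step 2: fire T0:  (P0=1, P1=2, P2=2, P3=3, P4=1, P5=3, P6=1) → (P0=0, P1=3, P2=0, P3=3, P4=3, P5=3, P6=1)
step 3: fire T4:  (P0=0, P1=3, P2=0, P3=3, P4=3, P5=3, P6=1) → (P0=0, P1=3, P2=2, P3=2, P4=3, P5=3, P6=1)
step 4: fire T4:  (P0=0, P1=3, P2=2, P3=2, P4=3, P5=3, P6=1) → (P0=0, P1=3, P2=4, P3=1, P4=3, P5=3, P6=1)

(P0=0, P1=3, P2=4, P3=1, P4=3, P5=3, P6=1)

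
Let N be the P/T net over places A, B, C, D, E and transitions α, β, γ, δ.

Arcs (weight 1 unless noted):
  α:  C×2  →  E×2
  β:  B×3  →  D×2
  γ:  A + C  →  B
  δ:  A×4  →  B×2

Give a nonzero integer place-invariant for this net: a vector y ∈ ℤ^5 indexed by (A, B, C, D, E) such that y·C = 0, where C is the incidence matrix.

Incidence matrix C (rows=places, cols=transitions):
        α    β    γ    δ
    A   0    0   -1   -4
    B   0   -3    1    2
    C  -2    0   -1    0
    D   0    2    0    0
    E   2    0    0    0

Candidate y = [1, 2, 1, 3, 1]; check y·C column-wise:
  col α: 1·0 + 2·0 + 1·-2 + 3·0 + 1·2 = 0
  col β: 1·0 + 2·-3 + 1·0 + 3·2 + 1·0 = 0
  col γ: 1·-1 + 2·1 + 1·-1 + 3·0 + 1·0 = 0
  col δ: 1·-4 + 2·2 + 1·0 + 3·0 + 1·0 = 0

y = (A:1, B:2, C:1, D:3, E:1)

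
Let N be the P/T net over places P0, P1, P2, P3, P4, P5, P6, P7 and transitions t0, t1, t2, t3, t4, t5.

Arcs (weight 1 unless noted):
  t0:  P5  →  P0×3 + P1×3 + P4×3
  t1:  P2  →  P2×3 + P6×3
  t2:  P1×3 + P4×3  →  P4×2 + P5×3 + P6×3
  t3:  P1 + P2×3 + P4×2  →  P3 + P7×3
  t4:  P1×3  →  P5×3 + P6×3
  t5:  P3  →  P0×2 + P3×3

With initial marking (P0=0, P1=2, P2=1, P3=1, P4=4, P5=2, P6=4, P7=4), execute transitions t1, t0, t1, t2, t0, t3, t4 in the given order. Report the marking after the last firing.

(P0=6, P1=1, P2=2, P3=2, P4=7, P5=6, P6=16, P7=7)

step 1: fire t1:  (P0=0, P1=2, P2=1, P3=1, P4=4, P5=2, P6=4, P7=4) → (P0=0, P1=2, P2=3, P3=1, P4=4, P5=2, P6=7, P7=4)
step 2: fire t0:  (P0=0, P1=2, P2=3, P3=1, P4=4, P5=2, P6=7, P7=4) → (P0=3, P1=5, P2=3, P3=1, P4=7, P5=1, P6=7, P7=4)
step 3: fire t1:  (P0=3, P1=5, P2=3, P3=1, P4=7, P5=1, P6=7, P7=4) → (P0=3, P1=5, P2=5, P3=1, P4=7, P5=1, P6=10, P7=4)
step 4: fire t2:  (P0=3, P1=5, P2=5, P3=1, P4=7, P5=1, P6=10, P7=4) → (P0=3, P1=2, P2=5, P3=1, P4=6, P5=4, P6=13, P7=4)
step 5: fire t0:  (P0=3, P1=2, P2=5, P3=1, P4=6, P5=4, P6=13, P7=4) → (P0=6, P1=5, P2=5, P3=1, P4=9, P5=3, P6=13, P7=4)
step 6: fire t3:  (P0=6, P1=5, P2=5, P3=1, P4=9, P5=3, P6=13, P7=4) → (P0=6, P1=4, P2=2, P3=2, P4=7, P5=3, P6=13, P7=7)
step 7: fire t4:  (P0=6, P1=4, P2=2, P3=2, P4=7, P5=3, P6=13, P7=7) → (P0=6, P1=1, P2=2, P3=2, P4=7, P5=6, P6=16, P7=7)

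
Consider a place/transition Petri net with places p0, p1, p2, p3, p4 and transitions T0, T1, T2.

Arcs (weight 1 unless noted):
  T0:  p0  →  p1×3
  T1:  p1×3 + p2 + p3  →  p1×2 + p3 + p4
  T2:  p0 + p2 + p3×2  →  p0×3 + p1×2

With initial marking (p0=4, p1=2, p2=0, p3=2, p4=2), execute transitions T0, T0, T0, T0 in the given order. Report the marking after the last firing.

(p0=0, p1=14, p2=0, p3=2, p4=2)

step 1: fire T0:  (p0=4, p1=2, p2=0, p3=2, p4=2) → (p0=3, p1=5, p2=0, p3=2, p4=2)
step 2: fire T0:  (p0=3, p1=5, p2=0, p3=2, p4=2) → (p0=2, p1=8, p2=0, p3=2, p4=2)
step 3: fire T0:  (p0=2, p1=8, p2=0, p3=2, p4=2) → (p0=1, p1=11, p2=0, p3=2, p4=2)
step 4: fire T0:  (p0=1, p1=11, p2=0, p3=2, p4=2) → (p0=0, p1=14, p2=0, p3=2, p4=2)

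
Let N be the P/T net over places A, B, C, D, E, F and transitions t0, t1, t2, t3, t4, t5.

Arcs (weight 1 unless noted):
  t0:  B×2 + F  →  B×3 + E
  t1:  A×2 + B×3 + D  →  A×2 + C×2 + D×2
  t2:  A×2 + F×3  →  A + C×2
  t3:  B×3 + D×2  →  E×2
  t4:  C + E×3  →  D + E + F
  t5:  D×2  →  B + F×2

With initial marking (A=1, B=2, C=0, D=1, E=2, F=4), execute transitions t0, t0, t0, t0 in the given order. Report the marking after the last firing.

step 1: fire t0:  (A=1, B=2, C=0, D=1, E=2, F=4) → (A=1, B=3, C=0, D=1, E=3, F=3)
step 2: fire t0:  (A=1, B=3, C=0, D=1, E=3, F=3) → (A=1, B=4, C=0, D=1, E=4, F=2)
step 3: fire t0:  (A=1, B=4, C=0, D=1, E=4, F=2) → (A=1, B=5, C=0, D=1, E=5, F=1)
step 4: fire t0:  (A=1, B=5, C=0, D=1, E=5, F=1) → (A=1, B=6, C=0, D=1, E=6, F=0)

(A=1, B=6, C=0, D=1, E=6, F=0)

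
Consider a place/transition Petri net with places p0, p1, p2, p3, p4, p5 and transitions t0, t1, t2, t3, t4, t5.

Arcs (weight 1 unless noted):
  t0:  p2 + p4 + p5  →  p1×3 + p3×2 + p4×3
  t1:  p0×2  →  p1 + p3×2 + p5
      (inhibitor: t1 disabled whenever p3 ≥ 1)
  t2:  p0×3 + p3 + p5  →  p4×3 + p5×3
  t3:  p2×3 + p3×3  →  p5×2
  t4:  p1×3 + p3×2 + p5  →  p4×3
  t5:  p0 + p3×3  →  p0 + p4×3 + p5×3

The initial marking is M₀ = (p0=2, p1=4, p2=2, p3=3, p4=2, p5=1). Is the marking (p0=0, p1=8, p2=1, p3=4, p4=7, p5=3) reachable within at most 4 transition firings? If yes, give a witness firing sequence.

depth 0: 1 marking
depth 1: 4 markings reached so far
depth 2: 6 markings reached so far
depth 3: 10 markings reached so far
depth 4: 14 markings reached so far
target is not among the 14 markings reachable within 4 steps

NO — not reachable within 4 firings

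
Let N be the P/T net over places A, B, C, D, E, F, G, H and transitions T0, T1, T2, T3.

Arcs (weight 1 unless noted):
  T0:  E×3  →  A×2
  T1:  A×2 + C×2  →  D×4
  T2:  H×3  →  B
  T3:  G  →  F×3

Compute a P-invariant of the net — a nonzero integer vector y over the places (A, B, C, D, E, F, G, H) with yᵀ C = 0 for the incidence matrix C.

Incidence matrix C (rows=places, cols=transitions):
       T0   T1   T2   T3
    A   2   -2    0    0
    B   0    0    1    0
    C   0   -2    0    0
    D   0    4    0    0
    E  -3    0    0    0
    F   0    0    0    3
    G   0    0    0   -1
    H   0    0   -3    0

Candidate y = [0, 0, 2, 1, 0, 0, 0, 0]; check y·C column-wise:
  col T0: 0·2 + 2·0 + 1·0 + 0·-3 = 0
  col T1: 0·-2 + 2·-2 + 1·4 = 0
  col T2: 0·1 + 2·0 + 1·0 + 0·-3 = 0
  col T3: 2·0 + 1·0 + 0·3 + 0·-1 = 0

y = (A:0, B:0, C:2, D:1, E:0, F:0, G:0, H:0)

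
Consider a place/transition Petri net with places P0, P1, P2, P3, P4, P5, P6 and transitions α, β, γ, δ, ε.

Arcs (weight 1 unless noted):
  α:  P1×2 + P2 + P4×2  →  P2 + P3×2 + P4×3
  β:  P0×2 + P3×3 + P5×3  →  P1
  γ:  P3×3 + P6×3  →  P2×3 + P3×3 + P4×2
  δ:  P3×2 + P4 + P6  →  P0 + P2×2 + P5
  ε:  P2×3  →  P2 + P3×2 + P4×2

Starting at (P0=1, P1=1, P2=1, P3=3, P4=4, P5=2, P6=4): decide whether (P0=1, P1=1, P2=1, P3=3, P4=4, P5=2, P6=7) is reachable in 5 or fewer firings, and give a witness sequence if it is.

depth 0: 1 marking
depth 1: 3 markings reached so far
depth 2: 6 markings reached so far
depth 3: 9 markings reached so far
depth 4: 13 markings reached so far
depth 5: 18 markings reached so far
target is not among the 18 markings reachable within 5 steps

NO — not reachable within 5 firings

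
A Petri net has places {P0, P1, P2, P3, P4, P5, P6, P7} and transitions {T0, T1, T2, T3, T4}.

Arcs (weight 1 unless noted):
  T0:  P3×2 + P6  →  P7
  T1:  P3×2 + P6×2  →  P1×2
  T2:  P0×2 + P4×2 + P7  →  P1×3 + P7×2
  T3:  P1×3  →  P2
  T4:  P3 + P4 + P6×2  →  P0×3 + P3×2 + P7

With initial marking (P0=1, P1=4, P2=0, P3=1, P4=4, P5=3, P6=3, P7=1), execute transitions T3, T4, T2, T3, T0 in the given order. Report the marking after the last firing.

step 1: fire T3:  (P0=1, P1=4, P2=0, P3=1, P4=4, P5=3, P6=3, P7=1) → (P0=1, P1=1, P2=1, P3=1, P4=4, P5=3, P6=3, P7=1)
step 2: fire T4:  (P0=1, P1=1, P2=1, P3=1, P4=4, P5=3, P6=3, P7=1) → (P0=4, P1=1, P2=1, P3=2, P4=3, P5=3, P6=1, P7=2)
step 3: fire T2:  (P0=4, P1=1, P2=1, P3=2, P4=3, P5=3, P6=1, P7=2) → (P0=2, P1=4, P2=1, P3=2, P4=1, P5=3, P6=1, P7=3)
step 4: fire T3:  (P0=2, P1=4, P2=1, P3=2, P4=1, P5=3, P6=1, P7=3) → (P0=2, P1=1, P2=2, P3=2, P4=1, P5=3, P6=1, P7=3)
step 5: fire T0:  (P0=2, P1=1, P2=2, P3=2, P4=1, P5=3, P6=1, P7=3) → (P0=2, P1=1, P2=2, P3=0, P4=1, P5=3, P6=0, P7=4)

(P0=2, P1=1, P2=2, P3=0, P4=1, P5=3, P6=0, P7=4)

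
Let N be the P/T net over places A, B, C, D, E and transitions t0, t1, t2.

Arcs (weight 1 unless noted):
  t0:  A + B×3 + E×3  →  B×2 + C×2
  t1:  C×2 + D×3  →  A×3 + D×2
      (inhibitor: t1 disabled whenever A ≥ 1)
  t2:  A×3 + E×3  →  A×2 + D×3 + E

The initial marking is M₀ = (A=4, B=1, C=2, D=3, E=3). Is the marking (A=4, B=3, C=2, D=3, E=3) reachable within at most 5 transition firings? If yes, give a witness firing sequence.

depth 0: 1 marking
depth 1: 2 markings reached so far
depth 2: 2 markings reached so far
(frontier empty at depth 2; search complete)
target is not among the 2 markings reachable within 5 steps

NO — not reachable within 5 firings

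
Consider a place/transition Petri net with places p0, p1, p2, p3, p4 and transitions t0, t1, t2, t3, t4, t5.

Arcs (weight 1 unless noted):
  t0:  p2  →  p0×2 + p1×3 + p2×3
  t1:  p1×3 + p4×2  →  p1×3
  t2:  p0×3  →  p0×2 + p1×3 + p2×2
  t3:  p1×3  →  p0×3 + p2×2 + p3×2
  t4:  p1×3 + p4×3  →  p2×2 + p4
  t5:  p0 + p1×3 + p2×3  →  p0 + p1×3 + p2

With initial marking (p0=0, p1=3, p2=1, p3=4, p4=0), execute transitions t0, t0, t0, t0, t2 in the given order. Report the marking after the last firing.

(p0=7, p1=18, p2=11, p3=4, p4=0)

step 1: fire t0:  (p0=0, p1=3, p2=1, p3=4, p4=0) → (p0=2, p1=6, p2=3, p3=4, p4=0)
step 2: fire t0:  (p0=2, p1=6, p2=3, p3=4, p4=0) → (p0=4, p1=9, p2=5, p3=4, p4=0)
step 3: fire t0:  (p0=4, p1=9, p2=5, p3=4, p4=0) → (p0=6, p1=12, p2=7, p3=4, p4=0)
step 4: fire t0:  (p0=6, p1=12, p2=7, p3=4, p4=0) → (p0=8, p1=15, p2=9, p3=4, p4=0)
step 5: fire t2:  (p0=8, p1=15, p2=9, p3=4, p4=0) → (p0=7, p1=18, p2=11, p3=4, p4=0)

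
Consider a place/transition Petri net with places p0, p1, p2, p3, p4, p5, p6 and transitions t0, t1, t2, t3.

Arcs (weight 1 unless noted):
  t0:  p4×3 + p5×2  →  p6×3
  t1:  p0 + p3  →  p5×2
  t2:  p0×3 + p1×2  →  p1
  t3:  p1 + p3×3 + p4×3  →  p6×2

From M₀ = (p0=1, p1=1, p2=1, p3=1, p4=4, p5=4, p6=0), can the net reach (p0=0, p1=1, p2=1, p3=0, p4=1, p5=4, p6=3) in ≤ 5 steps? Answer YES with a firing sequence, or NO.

step 1: fire t0:  (p0=1, p1=1, p2=1, p3=1, p4=4, p5=4, p6=0) → (p0=1, p1=1, p2=1, p3=1, p4=1, p5=2, p6=3)
step 2: fire t1:  (p0=1, p1=1, p2=1, p3=1, p4=1, p5=2, p6=3) → (p0=0, p1=1, p2=1, p3=0, p4=1, p5=4, p6=3)

YES — reachable via ⟨t0, t1⟩ (2 firings)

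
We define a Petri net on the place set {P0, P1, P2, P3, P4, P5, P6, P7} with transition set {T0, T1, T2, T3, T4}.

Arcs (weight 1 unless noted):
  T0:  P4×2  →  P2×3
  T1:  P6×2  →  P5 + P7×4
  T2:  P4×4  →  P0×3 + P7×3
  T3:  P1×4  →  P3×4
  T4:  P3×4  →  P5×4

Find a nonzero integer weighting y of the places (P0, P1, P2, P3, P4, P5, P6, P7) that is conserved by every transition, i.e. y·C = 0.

y = (P0:4, P1:0, P2:2, P3:0, P4:3, P5:0, P6:0, P7:0)

Incidence matrix C (rows=places, cols=transitions):
       T0   T1   T2   T3   T4
   P0   0    0    3    0    0
   P1   0    0    0   -4    0
   P2   3    0    0    0    0
   P3   0    0    0    4   -4
   P4  -2    0   -4    0    0
   P5   0    1    0    0    4
   P6   0   -2    0    0    0
   P7   0    4    3    0    0

Candidate y = [4, 0, 2, 0, 3, 0, 0, 0]; check y·C column-wise:
  col T0: 4·0 + 2·3 + 3·-2 = 0
  col T1: 4·0 + 2·0 + 3·0 + 0·1 + 0·-2 + 0·4 = 0
  col T2: 4·3 + 2·0 + 3·-4 + 0·3 = 0
  col T3: 4·0 + 0·-4 + 2·0 + 0·4 + 3·0 = 0
  col T4: 4·0 + 2·0 + 0·-4 + 3·0 + 0·4 = 0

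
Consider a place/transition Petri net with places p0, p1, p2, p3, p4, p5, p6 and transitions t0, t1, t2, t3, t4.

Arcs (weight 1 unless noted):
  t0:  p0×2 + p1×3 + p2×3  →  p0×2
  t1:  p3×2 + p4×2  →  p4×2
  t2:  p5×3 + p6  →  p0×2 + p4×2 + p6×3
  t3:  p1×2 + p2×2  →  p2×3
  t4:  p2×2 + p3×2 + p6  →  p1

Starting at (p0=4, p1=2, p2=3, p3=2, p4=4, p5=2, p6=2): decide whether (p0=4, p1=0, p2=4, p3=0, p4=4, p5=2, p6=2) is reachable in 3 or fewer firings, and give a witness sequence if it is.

step 1: fire t1:  (p0=4, p1=2, p2=3, p3=2, p4=4, p5=2, p6=2) → (p0=4, p1=2, p2=3, p3=0, p4=4, p5=2, p6=2)
step 2: fire t3:  (p0=4, p1=2, p2=3, p3=0, p4=4, p5=2, p6=2) → (p0=4, p1=0, p2=4, p3=0, p4=4, p5=2, p6=2)

YES — reachable via ⟨t1, t3⟩ (2 firings)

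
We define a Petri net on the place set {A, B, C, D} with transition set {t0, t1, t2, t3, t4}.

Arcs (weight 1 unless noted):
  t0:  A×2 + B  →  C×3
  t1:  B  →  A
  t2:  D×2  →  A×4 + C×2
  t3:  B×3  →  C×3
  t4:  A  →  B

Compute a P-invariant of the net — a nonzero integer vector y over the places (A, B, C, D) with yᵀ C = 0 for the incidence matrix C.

y = (A:1, B:1, C:1, D:3)

Incidence matrix C (rows=places, cols=transitions):
       t0   t1   t2   t3   t4
    A  -2    1    4    0   -1
    B  -1   -1    0   -3    1
    C   3    0    2    3    0
    D   0    0   -2    0    0

Candidate y = [1, 1, 1, 3]; check y·C column-wise:
  col t0: 1·-2 + 1·-1 + 1·3 + 3·0 = 0
  col t1: 1·1 + 1·-1 + 1·0 + 3·0 = 0
  col t2: 1·4 + 1·0 + 1·2 + 3·-2 = 0
  col t3: 1·0 + 1·-3 + 1·3 + 3·0 = 0
  col t4: 1·-1 + 1·1 + 1·0 + 3·0 = 0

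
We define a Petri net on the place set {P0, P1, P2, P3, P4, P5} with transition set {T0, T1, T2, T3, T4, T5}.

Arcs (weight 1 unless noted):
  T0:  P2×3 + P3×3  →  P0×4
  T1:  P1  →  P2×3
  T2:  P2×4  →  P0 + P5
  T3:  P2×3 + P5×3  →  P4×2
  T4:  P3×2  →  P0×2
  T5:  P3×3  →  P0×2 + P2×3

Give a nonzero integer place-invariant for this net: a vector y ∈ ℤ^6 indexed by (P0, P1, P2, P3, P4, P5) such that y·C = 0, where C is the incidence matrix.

Incidence matrix C (rows=places, cols=transitions):
       T0   T1   T2   T3   T4   T5
   P0   4    0    1    0    2    2
   P1   0   -1    0    0    0    0
   P2  -3    3   -4   -3    0    3
   P3  -3    0    0    0   -2   -3
   P4   0    0    0    2    0    0
   P5   0    0    1   -3    0    0

Candidate y = [3, 3, 1, 3, 3, 1]; check y·C column-wise:
  col T0: 3·4 + 3·0 + 1·-3 + 3·-3 + 3·0 + 1·0 = 0
  col T1: 3·0 + 3·-1 + 1·3 + 3·0 + 3·0 + 1·0 = 0
  col T2: 3·1 + 3·0 + 1·-4 + 3·0 + 3·0 + 1·1 = 0
  col T3: 3·0 + 3·0 + 1·-3 + 3·0 + 3·2 + 1·-3 = 0
  col T4: 3·2 + 3·0 + 1·0 + 3·-2 + 3·0 + 1·0 = 0
  col T5: 3·2 + 3·0 + 1·3 + 3·-3 + 3·0 + 1·0 = 0

y = (P0:3, P1:3, P2:1, P3:3, P4:3, P5:1)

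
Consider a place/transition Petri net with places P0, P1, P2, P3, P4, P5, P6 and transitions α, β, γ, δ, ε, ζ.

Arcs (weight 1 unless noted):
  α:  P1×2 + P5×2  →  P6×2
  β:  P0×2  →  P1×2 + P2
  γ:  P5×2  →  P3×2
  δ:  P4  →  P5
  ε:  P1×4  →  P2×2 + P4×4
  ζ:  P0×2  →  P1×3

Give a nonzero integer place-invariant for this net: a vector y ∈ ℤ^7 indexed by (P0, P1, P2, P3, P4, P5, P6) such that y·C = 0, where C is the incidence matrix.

y = (P0:3, P1:2, P2:2, P3:1, P4:1, P5:1, P6:3)

Incidence matrix C (rows=places, cols=transitions):
        α    β    γ    δ    ε    ζ
   P0   0   -2    0    0    0   -2
   P1  -2    2    0    0   -4    3
   P2   0    1    0    0    2    0
   P3   0    0    2    0    0    0
   P4   0    0    0   -1    4    0
   P5  -2    0   -2    1    0    0
   P6   2    0    0    0    0    0

Candidate y = [3, 2, 2, 1, 1, 1, 3]; check y·C column-wise:
  col α: 3·0 + 2·-2 + 2·0 + 1·0 + 1·0 + 1·-2 + 3·2 = 0
  col β: 3·-2 + 2·2 + 2·1 + 1·0 + 1·0 + 1·0 + 3·0 = 0
  col γ: 3·0 + 2·0 + 2·0 + 1·2 + 1·0 + 1·-2 + 3·0 = 0
  col δ: 3·0 + 2·0 + 2·0 + 1·0 + 1·-1 + 1·1 + 3·0 = 0
  col ε: 3·0 + 2·-4 + 2·2 + 1·0 + 1·4 + 1·0 + 3·0 = 0
  col ζ: 3·-2 + 2·3 + 2·0 + 1·0 + 1·0 + 1·0 + 3·0 = 0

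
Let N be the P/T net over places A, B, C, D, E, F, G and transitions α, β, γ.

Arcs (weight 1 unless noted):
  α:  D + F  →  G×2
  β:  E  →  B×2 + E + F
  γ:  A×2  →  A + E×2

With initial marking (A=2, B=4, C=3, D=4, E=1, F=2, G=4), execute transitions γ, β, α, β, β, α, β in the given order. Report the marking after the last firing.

(A=1, B=12, C=3, D=2, E=3, F=4, G=8)

step 1: fire γ:  (A=2, B=4, C=3, D=4, E=1, F=2, G=4) → (A=1, B=4, C=3, D=4, E=3, F=2, G=4)
step 2: fire β:  (A=1, B=4, C=3, D=4, E=3, F=2, G=4) → (A=1, B=6, C=3, D=4, E=3, F=3, G=4)
step 3: fire α:  (A=1, B=6, C=3, D=4, E=3, F=3, G=4) → (A=1, B=6, C=3, D=3, E=3, F=2, G=6)
step 4: fire β:  (A=1, B=6, C=3, D=3, E=3, F=2, G=6) → (A=1, B=8, C=3, D=3, E=3, F=3, G=6)
step 5: fire β:  (A=1, B=8, C=3, D=3, E=3, F=3, G=6) → (A=1, B=10, C=3, D=3, E=3, F=4, G=6)
step 6: fire α:  (A=1, B=10, C=3, D=3, E=3, F=4, G=6) → (A=1, B=10, C=3, D=2, E=3, F=3, G=8)
step 7: fire β:  (A=1, B=10, C=3, D=2, E=3, F=3, G=8) → (A=1, B=12, C=3, D=2, E=3, F=4, G=8)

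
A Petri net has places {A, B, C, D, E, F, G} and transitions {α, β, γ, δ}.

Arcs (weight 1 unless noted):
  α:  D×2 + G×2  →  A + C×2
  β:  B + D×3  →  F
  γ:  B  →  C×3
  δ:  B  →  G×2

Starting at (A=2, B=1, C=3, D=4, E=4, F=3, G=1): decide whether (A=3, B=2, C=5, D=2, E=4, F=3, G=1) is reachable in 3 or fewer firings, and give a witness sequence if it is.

NO — not reachable within 3 firings

depth 0: 1 marking
depth 1: 4 markings reached so far
depth 2: 5 markings reached so far
depth 3: 5 markings reached so far
(frontier empty at depth 3; search complete)
target is not among the 5 markings reachable within 3 steps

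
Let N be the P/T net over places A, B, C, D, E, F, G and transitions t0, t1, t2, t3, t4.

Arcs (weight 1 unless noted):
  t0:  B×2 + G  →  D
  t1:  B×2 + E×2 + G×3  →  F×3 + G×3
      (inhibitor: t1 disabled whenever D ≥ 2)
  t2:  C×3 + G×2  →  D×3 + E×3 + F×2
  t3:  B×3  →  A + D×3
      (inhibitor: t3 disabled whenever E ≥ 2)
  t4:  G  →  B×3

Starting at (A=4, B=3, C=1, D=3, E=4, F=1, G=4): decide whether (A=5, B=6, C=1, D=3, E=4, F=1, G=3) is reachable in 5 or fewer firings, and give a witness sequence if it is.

NO — not reachable within 5 firings

depth 0: 1 marking
depth 1: 3 markings reached so far
depth 2: 5 markings reached so far
depth 3: 8 markings reached so far
depth 4: 12 markings reached so far
depth 5: 12 markings reached so far
(frontier empty at depth 5; search complete)
target is not among the 12 markings reachable within 5 steps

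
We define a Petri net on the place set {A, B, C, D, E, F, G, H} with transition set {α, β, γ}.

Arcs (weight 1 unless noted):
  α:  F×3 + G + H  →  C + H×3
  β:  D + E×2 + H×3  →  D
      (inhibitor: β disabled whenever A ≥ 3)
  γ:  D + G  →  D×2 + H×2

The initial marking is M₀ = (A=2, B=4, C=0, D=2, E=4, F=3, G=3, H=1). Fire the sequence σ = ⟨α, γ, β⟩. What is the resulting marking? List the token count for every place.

step 1: fire α:  (A=2, B=4, C=0, D=2, E=4, F=3, G=3, H=1) → (A=2, B=4, C=1, D=2, E=4, F=0, G=2, H=3)
step 2: fire γ:  (A=2, B=4, C=1, D=2, E=4, F=0, G=2, H=3) → (A=2, B=4, C=1, D=3, E=4, F=0, G=1, H=5)
step 3: fire β:  (A=2, B=4, C=1, D=3, E=4, F=0, G=1, H=5) → (A=2, B=4, C=1, D=3, E=2, F=0, G=1, H=2)

(A=2, B=4, C=1, D=3, E=2, F=0, G=1, H=2)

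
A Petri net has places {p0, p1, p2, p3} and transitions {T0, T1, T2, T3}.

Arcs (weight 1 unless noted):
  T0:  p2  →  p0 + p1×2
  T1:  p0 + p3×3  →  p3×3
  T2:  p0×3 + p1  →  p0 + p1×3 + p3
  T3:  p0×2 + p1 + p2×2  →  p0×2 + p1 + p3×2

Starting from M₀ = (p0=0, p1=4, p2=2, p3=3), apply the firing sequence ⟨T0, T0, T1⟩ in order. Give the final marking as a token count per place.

step 1: fire T0:  (p0=0, p1=4, p2=2, p3=3) → (p0=1, p1=6, p2=1, p3=3)
step 2: fire T0:  (p0=1, p1=6, p2=1, p3=3) → (p0=2, p1=8, p2=0, p3=3)
step 3: fire T1:  (p0=2, p1=8, p2=0, p3=3) → (p0=1, p1=8, p2=0, p3=3)

(p0=1, p1=8, p2=0, p3=3)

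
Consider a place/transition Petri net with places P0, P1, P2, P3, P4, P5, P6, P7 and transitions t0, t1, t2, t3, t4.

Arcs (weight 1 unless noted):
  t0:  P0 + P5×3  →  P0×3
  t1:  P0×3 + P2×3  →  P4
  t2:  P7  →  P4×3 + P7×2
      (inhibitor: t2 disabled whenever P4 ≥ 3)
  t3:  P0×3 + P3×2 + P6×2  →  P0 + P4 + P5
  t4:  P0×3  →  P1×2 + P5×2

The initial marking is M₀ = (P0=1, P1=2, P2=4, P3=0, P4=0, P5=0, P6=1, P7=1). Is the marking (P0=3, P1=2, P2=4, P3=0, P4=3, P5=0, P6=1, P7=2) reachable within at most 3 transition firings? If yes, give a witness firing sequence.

depth 0: 1 marking
depth 1: 2 markings reached so far
depth 2: 2 markings reached so far
(frontier empty at depth 2; search complete)
target is not among the 2 markings reachable within 3 steps

NO — not reachable within 3 firings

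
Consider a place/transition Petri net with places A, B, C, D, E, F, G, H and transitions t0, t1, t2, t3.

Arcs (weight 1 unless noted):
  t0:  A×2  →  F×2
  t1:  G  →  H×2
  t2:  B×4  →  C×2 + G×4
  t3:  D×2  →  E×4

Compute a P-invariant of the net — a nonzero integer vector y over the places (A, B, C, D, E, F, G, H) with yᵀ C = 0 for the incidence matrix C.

Incidence matrix C (rows=places, cols=transitions):
       t0   t1   t2   t3
    A  -2    0    0    0
    B   0    0   -4    0
    C   0    0    2    0
    D   0    0    0   -2
    E   0    0    0    4
    F   2    0    0    0
    G   0   -1    4    0
    H   0    2    0    0

Candidate y = [0, 1, 2, 0, 0, 0, 0, 0]; check y·C column-wise:
  col t0: 0·-2 + 1·0 + 2·0 + 0·2 = 0
  col t1: 1·0 + 2·0 + 0·-1 + 0·2 = 0
  col t2: 1·-4 + 2·2 + 0·4 = 0
  col t3: 1·0 + 2·0 + 0·-2 + 0·4 = 0

y = (A:0, B:1, C:2, D:0, E:0, F:0, G:0, H:0)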